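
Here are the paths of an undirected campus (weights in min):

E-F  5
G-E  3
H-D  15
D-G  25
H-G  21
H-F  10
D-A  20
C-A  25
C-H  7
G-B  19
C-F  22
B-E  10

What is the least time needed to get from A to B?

Candidate routes:
A–C–H–F–E–B: 25+7+10+5+10 = 57
A–D–G–E–B: 20+25+3+10 = 58
The minimum is 57 min via A–C–H–F–E–B.

57 min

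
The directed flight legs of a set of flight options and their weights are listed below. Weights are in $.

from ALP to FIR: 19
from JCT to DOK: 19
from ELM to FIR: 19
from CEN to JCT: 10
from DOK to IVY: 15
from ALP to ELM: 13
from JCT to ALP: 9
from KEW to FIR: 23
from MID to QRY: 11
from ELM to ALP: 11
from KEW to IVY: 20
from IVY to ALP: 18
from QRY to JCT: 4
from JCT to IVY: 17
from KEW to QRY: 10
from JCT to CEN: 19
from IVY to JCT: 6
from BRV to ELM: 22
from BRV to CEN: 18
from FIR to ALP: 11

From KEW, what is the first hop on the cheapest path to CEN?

QRY

Compare a few routes:
KEW–QRY–JCT–CEN: 10+4+19 = 33
KEW–IVY–JCT–CEN: 20+6+19 = 45
The minimum is $33 via KEW–QRY–JCT–CEN.
So from KEW the first move is to QRY.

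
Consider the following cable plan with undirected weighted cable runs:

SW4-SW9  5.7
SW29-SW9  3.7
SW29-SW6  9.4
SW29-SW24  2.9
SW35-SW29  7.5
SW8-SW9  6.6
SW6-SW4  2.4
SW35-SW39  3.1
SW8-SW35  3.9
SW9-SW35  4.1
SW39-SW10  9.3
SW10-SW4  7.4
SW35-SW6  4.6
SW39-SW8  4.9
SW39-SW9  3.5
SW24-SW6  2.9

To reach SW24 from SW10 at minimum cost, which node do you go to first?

SW4

Enumerating some paths:
SW10 - SW39 - SW9 - SW29 - SW24: 9.3+3.5+3.7+2.9 = 19.4
SW10 - SW4 - SW6 - SW24: 7.4+2.4+2.9 = 12.7
The minimum is 12.7 via SW10 - SW4 - SW6 - SW24.
So from SW10 the first move is to SW4.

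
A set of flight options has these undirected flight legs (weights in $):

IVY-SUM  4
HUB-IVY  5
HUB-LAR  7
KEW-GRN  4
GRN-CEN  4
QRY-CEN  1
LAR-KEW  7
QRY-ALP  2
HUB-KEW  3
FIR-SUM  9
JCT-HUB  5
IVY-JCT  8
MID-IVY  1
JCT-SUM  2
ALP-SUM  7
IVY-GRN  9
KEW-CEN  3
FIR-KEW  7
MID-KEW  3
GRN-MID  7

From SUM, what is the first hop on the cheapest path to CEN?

Compare a few routes:
SUM–IVY–HUB–KEW–CEN: 4+5+3+3 = 15
SUM–IVY–MID–KEW–CEN: 4+1+3+3 = 11
SUM–ALP–QRY–CEN: 7+2+1 = 10
SUM–JCT–HUB–KEW–CEN: 2+5+3+3 = 13
The minimum is $10 via SUM–ALP–QRY–CEN.
So from SUM the first move is to ALP.

ALP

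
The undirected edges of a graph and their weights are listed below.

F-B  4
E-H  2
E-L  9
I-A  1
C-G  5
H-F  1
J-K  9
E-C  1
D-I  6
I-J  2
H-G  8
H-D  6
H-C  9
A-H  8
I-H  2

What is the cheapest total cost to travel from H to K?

13

Shortest distances from H:
H: 0
F: 1  (via H)
E: 2  (via H)
I: 2  (via H)
A: 3  (via I)
C: 3  (via E)
J: 4  (via I)
B: 5  (via F)
D: 6  (via H)
G: 8  (via H)
L: 11  (via E)
K: 13  (via J)
Shortest route: H → I → J → K = 13.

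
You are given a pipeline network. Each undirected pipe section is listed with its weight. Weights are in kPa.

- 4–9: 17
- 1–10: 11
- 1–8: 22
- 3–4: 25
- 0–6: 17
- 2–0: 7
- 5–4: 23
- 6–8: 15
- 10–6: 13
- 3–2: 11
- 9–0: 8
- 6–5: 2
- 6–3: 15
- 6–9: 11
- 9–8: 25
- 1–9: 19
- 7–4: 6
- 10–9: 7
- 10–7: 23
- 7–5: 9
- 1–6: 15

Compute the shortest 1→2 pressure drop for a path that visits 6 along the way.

Shortest 1→6: 1–6 = 15
Shortest 6→2: 6–0–2 = 24
Total via 6: 15 + 24 = 39 kPa.

39 kPa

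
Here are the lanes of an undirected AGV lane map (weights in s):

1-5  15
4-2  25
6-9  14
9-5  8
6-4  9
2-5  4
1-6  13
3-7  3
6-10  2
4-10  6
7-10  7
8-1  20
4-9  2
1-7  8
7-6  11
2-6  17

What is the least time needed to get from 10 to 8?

35 s

Compare a few routes:
10–4–9–5–1–8: 6+2+8+15+20 = 51
10–4–6–1–8: 6+9+13+20 = 48
10–6–1–8: 2+13+20 = 35
10–6–7–1–8: 2+11+8+20 = 41
Cheapest is 10–6–1–8 at 35 s.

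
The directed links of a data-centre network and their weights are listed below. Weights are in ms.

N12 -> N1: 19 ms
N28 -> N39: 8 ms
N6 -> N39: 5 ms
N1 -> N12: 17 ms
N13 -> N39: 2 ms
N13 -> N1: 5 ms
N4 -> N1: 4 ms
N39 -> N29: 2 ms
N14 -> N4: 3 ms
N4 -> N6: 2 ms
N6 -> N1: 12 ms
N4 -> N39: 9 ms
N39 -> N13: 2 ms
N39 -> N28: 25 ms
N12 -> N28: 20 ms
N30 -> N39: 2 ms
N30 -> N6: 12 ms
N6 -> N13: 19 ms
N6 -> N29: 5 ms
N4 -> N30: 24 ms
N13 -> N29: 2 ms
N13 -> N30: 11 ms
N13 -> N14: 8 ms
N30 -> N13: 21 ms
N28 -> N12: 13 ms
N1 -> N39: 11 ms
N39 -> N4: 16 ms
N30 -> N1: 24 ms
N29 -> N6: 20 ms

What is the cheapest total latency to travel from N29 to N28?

50 ms

Candidate routes:
N29–N6–N13–N39–N28: 20+19+2+25 = 66
N29–N6–N39–N28: 20+5+25 = 50
Cheapest is N29–N6–N39–N28 at 50 ms.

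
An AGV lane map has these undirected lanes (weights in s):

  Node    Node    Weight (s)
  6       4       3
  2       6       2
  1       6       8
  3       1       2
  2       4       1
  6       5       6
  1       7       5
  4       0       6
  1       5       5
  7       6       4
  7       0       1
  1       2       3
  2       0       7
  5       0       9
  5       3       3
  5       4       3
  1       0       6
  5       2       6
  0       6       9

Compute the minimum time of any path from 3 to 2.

5 s

Settle nodes by increasing distance from 3:
3: 0
1: 2  (via 3)
5: 3  (via 3)
2: 5  (via 1)
Shortest route: 3–1–2 = 5 s.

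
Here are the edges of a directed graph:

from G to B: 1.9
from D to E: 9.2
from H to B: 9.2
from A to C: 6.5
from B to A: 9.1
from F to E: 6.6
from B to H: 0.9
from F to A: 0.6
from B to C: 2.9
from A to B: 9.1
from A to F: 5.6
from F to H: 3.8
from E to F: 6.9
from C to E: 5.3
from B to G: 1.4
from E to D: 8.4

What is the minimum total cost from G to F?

16.6

Enumerating some paths:
G–B–A–F: 1.9+9.1+5.6 = 16.6
G–B–A–C–E–F: 1.9+9.1+6.5+5.3+6.9 = 29.7
G–B–C–E–F: 1.9+2.9+5.3+6.9 = 17
The minimum is 16.6 via G–B–A–F.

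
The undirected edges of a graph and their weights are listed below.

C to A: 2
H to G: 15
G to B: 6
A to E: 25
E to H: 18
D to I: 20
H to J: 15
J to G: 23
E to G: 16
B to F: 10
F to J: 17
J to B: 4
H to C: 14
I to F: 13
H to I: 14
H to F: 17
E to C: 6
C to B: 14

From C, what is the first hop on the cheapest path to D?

H

Enumerating some paths:
C–H–I–D: 14+14+20 = 48
C–B–F–I–D: 14+10+13+20 = 57
Cheapest is C–H–I–D at 48.
So from C the first move is to H.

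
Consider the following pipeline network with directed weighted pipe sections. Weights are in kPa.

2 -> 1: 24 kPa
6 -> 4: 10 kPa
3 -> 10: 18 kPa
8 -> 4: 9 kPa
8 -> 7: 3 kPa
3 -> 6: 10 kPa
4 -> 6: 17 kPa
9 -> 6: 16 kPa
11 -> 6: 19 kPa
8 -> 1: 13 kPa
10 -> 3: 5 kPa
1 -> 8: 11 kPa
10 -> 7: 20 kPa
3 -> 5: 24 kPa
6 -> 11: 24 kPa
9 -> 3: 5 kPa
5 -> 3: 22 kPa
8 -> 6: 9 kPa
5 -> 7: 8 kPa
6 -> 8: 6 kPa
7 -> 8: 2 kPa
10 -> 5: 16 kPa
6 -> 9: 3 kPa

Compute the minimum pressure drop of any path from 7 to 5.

Compare a few routes:
7 - 8 - 6 - 9 - 3 - 5: 2+9+3+5+24 = 43
7 - 8 - 6 - 9 - 3 - 10 - 5: 2+9+3+5+18+16 = 53
7 - 8 - 4 - 6 - 9 - 3 - 5: 2+9+17+3+5+24 = 60
Cheapest is 7 - 8 - 6 - 9 - 3 - 5 at 43 kPa.

43 kPa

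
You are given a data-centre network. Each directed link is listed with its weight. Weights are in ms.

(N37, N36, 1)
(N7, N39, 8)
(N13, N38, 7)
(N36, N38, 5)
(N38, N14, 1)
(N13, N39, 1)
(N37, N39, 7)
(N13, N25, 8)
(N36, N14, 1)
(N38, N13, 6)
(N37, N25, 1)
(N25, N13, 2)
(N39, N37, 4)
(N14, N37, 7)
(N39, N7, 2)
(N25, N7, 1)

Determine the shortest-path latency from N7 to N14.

Candidate routes:
N7 → N39 → N37 → N36 → N14: 8+4+1+1 = 14
N7 → N39 → N37 → N36 → N38 → N14: 8+4+1+5+1 = 19
N7 → N39 → N37 → N25 → N13 → N38 → N14: 8+4+1+2+7+1 = 23
Cheapest is N7 → N39 → N37 → N36 → N14 at 14 ms.

14 ms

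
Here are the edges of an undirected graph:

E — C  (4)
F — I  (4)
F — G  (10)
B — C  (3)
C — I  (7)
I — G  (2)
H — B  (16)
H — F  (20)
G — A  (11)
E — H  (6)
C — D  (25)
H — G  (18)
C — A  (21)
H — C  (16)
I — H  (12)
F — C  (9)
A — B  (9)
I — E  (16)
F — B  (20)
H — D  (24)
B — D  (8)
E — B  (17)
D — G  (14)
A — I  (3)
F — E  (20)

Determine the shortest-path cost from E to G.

13

Compare a few routes:
E–C–I–G: 4+7+2 = 13
E–I–G: 16+2 = 18
E–C–F–I–G: 4+9+4+2 = 19
The minimum is 13 via E–C–I–G.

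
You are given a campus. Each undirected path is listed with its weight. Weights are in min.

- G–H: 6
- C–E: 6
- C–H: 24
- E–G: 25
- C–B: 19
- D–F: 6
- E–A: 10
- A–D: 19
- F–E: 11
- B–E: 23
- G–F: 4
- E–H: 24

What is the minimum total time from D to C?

Enumerating some paths:
D–F–E–C: 6+11+6 = 23
D–A–E–C: 19+10+6 = 35
Cheapest is D–F–E–C at 23 min.

23 min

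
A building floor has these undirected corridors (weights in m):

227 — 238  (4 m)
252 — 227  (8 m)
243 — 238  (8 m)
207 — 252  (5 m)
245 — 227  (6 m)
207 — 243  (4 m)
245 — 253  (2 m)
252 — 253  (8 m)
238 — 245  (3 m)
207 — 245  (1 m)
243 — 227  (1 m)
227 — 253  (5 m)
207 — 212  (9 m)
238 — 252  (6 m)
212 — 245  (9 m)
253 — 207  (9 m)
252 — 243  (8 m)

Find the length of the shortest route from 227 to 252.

8 m

Candidate routes:
227 - 252: 8 = 8
227 - 243 - 252: 1+8 = 9
Cheapest is 227 - 252 at 8 m.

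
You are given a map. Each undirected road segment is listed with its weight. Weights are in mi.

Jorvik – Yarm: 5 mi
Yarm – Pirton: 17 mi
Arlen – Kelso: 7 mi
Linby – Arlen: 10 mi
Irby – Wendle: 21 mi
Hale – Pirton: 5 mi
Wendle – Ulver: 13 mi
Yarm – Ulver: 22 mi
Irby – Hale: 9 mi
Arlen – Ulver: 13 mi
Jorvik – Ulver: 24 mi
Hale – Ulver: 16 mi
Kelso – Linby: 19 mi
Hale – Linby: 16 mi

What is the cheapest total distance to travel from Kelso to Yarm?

42 mi

Compare a few routes:
Kelso - Arlen - Ulver - Yarm: 7+13+22 = 42
Kelso - Arlen - Linby - Hale - Pirton - Yarm: 7+10+16+5+17 = 55
Kelso - Arlen - Ulver - Jorvik - Yarm: 7+13+24+5 = 49
The minimum is 42 mi via Kelso - Arlen - Ulver - Yarm.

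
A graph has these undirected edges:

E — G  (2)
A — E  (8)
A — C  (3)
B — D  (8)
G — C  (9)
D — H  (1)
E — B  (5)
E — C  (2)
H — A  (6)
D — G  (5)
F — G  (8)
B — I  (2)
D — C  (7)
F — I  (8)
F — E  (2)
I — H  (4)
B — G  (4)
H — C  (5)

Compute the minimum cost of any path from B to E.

5

Enumerating some paths:
B–G–E: 4+2 = 6
B–E: 5 = 5
Cheapest is B–E at 5.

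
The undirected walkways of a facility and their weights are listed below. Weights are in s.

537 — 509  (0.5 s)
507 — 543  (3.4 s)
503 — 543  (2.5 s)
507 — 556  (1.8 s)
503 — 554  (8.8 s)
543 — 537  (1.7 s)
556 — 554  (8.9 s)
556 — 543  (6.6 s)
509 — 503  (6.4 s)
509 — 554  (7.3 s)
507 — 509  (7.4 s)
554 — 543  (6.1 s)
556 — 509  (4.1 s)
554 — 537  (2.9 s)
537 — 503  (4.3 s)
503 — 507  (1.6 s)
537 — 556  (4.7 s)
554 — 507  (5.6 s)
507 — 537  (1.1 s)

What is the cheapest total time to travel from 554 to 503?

Shortest distances from 554:
554: 0
537: 2.9  (via 554)
509: 3.4  (via 537)
507: 4  (via 537)
543: 4.6  (via 537)
503: 5.6  (via 507)
Shortest route: 554 → 537 → 507 → 503 = 5.6 s.

5.6 s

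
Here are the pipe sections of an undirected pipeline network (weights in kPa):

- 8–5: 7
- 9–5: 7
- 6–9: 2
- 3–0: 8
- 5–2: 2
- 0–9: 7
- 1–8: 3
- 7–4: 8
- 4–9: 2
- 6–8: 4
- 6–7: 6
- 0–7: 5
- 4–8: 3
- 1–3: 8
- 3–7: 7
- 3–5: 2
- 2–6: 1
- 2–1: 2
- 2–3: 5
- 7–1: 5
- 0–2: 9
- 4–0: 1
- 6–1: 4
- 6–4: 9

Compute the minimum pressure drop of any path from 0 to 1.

7 kPa

Compare a few routes:
0–4–9–6–1: 1+2+2+4 = 9
0–4–8–1: 1+3+3 = 7
0–4–9–6–2–1: 1+2+2+1+2 = 8
The minimum is 7 kPa via 0–4–8–1.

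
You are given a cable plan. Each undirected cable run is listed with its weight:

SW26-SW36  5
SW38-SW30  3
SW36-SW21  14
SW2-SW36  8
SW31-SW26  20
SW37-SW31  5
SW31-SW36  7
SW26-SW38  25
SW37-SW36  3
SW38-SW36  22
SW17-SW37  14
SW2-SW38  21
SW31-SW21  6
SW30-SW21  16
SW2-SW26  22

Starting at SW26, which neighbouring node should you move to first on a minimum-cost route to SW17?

SW36

Candidate routes:
SW26 - SW36 - SW37 - SW17: 5+3+14 = 22
SW26 - SW36 - SW31 - SW37 - SW17: 5+7+5+14 = 31
The minimum is 22 via SW26 - SW36 - SW37 - SW17.
So from SW26 the first move is to SW36.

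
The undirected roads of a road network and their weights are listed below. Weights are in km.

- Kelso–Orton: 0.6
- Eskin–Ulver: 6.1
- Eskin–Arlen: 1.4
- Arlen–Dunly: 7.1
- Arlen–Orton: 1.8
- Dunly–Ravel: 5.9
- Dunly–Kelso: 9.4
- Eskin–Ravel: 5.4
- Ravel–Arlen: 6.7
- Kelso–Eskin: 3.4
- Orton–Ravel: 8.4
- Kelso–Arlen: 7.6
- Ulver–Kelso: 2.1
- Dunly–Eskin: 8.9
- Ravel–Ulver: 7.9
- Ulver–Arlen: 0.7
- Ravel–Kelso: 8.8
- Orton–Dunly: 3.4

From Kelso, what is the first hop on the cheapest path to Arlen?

Orton

Compare a few routes:
Kelso–Ulver–Arlen: 2.1+0.7 = 2.8
Kelso–Eskin–Arlen: 3.4+1.4 = 4.8
Kelso–Orton–Arlen: 0.6+1.8 = 2.4
The minimum is 2.4 km via Kelso–Orton–Arlen.
So from Kelso the first move is to Orton.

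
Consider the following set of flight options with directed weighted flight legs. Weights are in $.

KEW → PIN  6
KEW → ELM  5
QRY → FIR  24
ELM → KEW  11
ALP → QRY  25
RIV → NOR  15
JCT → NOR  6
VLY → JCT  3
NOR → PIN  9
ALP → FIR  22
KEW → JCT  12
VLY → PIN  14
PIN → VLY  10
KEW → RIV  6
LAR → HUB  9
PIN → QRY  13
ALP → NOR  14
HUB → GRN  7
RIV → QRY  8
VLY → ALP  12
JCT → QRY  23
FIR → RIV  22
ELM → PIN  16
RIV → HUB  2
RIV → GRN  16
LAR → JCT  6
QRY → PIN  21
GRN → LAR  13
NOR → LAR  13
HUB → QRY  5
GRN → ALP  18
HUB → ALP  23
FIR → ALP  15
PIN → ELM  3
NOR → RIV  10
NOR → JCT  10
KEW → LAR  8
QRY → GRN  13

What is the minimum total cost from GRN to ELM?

$37

Running Dijkstra from GRN:
GRN: 0
LAR: 13  (via GRN)
ALP: 18  (via GRN)
JCT: 19  (via LAR)
HUB: 22  (via LAR)
NOR: 25  (via JCT)
QRY: 27  (via HUB)
PIN: 34  (via NOR)
RIV: 35  (via NOR)
ELM: 37  (via PIN)
Shortest route: GRN → LAR → JCT → NOR → PIN → ELM = $37.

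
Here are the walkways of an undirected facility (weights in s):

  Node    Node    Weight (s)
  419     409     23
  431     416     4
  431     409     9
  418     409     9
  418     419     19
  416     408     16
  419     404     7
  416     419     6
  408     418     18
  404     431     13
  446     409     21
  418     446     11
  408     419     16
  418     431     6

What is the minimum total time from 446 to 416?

Enumerating some paths:
446–409–431–416: 21+9+4 = 34
446–418–419–416: 11+19+6 = 36
446–418–431–416: 11+6+4 = 21
446–418–409–431–416: 11+9+9+4 = 33
Cheapest is 446–418–431–416 at 21 s.

21 s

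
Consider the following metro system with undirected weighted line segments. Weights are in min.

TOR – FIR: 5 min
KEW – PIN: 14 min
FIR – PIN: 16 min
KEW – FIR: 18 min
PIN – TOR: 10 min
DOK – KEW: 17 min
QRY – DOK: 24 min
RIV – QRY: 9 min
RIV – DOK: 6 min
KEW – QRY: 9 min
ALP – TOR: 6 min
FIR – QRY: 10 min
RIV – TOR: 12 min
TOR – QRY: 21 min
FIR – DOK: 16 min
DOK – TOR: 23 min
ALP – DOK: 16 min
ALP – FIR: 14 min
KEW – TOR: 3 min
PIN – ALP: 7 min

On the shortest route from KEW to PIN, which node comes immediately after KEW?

TOR

Compare a few routes:
KEW → TOR → PIN: 3+10 = 13
KEW → PIN: 14 = 14
Cheapest is KEW → TOR → PIN at 13 min.
So from KEW the first move is to TOR.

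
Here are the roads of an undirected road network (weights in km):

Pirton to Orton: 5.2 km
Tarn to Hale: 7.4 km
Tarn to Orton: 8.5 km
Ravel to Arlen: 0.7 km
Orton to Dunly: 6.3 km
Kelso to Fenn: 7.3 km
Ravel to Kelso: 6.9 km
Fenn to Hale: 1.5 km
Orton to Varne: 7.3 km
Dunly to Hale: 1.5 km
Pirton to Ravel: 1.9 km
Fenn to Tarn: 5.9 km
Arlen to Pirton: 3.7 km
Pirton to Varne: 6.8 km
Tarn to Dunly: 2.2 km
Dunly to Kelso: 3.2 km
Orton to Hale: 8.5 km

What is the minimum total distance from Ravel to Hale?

11.6 km

Shortest distances from Ravel:
Ravel: 0
Arlen: 0.7  (via Ravel)
Pirton: 1.9  (via Ravel)
Kelso: 6.9  (via Ravel)
Orton: 7.1  (via Pirton)
Varne: 8.7  (via Pirton)
Dunly: 10.1  (via Kelso)
Hale: 11.6  (via Dunly)
Shortest route: Ravel → Kelso → Dunly → Hale = 11.6 km.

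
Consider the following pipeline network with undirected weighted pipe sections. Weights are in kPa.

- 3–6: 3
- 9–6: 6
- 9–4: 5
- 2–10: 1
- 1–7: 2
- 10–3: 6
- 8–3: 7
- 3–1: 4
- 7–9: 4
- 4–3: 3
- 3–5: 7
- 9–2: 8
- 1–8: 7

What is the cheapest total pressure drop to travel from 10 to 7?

12 kPa

Settle nodes by increasing distance from 10:
10: 0
2: 1  (via 10)
3: 6  (via 10)
4: 9  (via 3)
6: 9  (via 3)
9: 9  (via 2)
1: 10  (via 3)
7: 12  (via 1)
Shortest route: 10–3–1–7 = 12 kPa.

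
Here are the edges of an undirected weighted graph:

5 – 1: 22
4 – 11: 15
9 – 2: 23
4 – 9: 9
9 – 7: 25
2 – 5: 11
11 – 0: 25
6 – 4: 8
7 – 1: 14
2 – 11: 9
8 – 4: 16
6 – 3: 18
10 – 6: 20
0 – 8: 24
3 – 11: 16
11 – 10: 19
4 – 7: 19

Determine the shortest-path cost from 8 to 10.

44

Candidate routes:
8 - 4 - 9 - 2 - 11 - 10: 16+9+23+9+19 = 76
8 - 4 - 11 - 10: 16+15+19 = 50
8 - 0 - 11 - 10: 24+25+19 = 68
8 - 4 - 6 - 10: 16+8+20 = 44
The minimum is 44 via 8 - 4 - 6 - 10.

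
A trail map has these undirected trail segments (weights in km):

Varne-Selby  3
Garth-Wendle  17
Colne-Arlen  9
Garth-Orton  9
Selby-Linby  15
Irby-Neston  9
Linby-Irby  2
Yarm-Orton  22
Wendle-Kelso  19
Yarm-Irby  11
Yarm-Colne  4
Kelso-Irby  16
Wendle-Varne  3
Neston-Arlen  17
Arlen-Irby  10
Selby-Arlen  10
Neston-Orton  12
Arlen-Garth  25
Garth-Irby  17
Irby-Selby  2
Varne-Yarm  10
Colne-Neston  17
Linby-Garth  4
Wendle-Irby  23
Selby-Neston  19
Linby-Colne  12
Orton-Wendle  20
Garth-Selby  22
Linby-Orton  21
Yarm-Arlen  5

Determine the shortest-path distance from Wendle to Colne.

Shortest distances from Wendle:
Wendle: 0
Varne: 3  (via Wendle)
Selby: 6  (via Varne)
Irby: 8  (via Selby)
Linby: 10  (via Irby)
Yarm: 13  (via Varne)
Garth: 14  (via Linby)
Arlen: 16  (via Selby)
Colne: 17  (via Yarm)
Shortest route: Wendle–Varne–Yarm–Colne = 17 km.

17 km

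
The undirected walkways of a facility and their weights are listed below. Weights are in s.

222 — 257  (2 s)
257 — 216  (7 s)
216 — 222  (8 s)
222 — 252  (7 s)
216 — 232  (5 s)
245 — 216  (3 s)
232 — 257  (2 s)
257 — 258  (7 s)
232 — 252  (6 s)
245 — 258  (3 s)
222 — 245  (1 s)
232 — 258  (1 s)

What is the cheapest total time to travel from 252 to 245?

8 s

Candidate routes:
252 → 232 → 258 → 245: 6+1+3 = 10
252 → 222 → 245: 7+1 = 8
252 → 232 → 257 → 222 → 245: 6+2+2+1 = 11
252 → 232 → 216 → 245: 6+5+3 = 14
The minimum is 8 s via 252 → 222 → 245.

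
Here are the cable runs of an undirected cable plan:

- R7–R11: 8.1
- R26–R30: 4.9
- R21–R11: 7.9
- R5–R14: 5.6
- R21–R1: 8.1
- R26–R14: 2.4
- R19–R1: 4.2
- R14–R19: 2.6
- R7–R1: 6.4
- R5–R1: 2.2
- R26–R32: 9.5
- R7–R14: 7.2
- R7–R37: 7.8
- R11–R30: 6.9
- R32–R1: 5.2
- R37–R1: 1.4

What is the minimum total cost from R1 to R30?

Candidate routes:
R1 - R32 - R26 - R30: 5.2+9.5+4.9 = 19.6
R1 - R7 - R14 - R26 - R30: 6.4+7.2+2.4+4.9 = 20.9
R1 - R19 - R14 - R26 - R30: 4.2+2.6+2.4+4.9 = 14.1
R1 - R5 - R14 - R26 - R30: 2.2+5.6+2.4+4.9 = 15.1
The minimum is 14.1 via R1 - R19 - R14 - R26 - R30.

14.1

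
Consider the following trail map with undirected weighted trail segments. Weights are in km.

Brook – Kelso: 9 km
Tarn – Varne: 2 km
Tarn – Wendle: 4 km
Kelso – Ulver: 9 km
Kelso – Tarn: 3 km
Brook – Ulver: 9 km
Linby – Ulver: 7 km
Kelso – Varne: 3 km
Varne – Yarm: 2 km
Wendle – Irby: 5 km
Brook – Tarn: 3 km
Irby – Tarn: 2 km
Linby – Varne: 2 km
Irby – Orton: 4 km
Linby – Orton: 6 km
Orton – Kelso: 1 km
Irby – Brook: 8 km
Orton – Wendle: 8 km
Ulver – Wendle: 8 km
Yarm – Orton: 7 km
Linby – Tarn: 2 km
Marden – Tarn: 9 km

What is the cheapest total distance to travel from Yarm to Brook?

7 km

Running Dijkstra from Yarm:
Yarm: 0
Varne: 2  (via Yarm)
Linby: 4  (via Varne)
Tarn: 4  (via Varne)
Kelso: 5  (via Varne)
Irby: 6  (via Tarn)
Orton: 6  (via Kelso)
Brook: 7  (via Tarn)
Shortest route: Yarm → Varne → Tarn → Brook = 7 km.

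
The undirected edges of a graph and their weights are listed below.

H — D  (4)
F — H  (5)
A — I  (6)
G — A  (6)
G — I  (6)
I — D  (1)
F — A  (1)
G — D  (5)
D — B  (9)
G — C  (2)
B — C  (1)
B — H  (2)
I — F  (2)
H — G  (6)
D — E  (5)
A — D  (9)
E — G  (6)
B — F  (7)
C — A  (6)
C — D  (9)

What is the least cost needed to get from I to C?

Running Dijkstra from I:
I: 0
D: 1  (via I)
F: 2  (via I)
A: 3  (via F)
H: 5  (via D)
E: 6  (via D)
G: 6  (via I)
B: 7  (via H)
C: 8  (via G)
Shortest route: I–G–C = 8.

8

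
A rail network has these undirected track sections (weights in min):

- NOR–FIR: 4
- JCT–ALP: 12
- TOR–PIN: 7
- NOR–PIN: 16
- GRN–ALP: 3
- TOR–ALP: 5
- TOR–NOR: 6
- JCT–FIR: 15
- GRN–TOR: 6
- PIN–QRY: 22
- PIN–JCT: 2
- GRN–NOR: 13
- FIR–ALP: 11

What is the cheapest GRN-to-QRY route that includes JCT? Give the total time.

Shortest GRN→JCT: GRN–ALP–JCT = 15
Shortest JCT→QRY: JCT–PIN–QRY = 24
Total via JCT: 15 + 24 = 39 min.

39 min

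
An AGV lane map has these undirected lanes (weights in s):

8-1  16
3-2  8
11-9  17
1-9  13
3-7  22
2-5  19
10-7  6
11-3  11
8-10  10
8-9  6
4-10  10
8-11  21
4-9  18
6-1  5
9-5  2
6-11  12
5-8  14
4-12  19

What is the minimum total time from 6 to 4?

36 s

Compare a few routes:
6 - 1 - 8 - 9 - 4: 5+16+6+18 = 45
6 - 1 - 8 - 10 - 4: 5+16+10+10 = 41
6 - 1 - 9 - 8 - 10 - 4: 5+13+6+10+10 = 44
6 - 1 - 9 - 4: 5+13+18 = 36
The minimum is 36 s via 6 - 1 - 9 - 4.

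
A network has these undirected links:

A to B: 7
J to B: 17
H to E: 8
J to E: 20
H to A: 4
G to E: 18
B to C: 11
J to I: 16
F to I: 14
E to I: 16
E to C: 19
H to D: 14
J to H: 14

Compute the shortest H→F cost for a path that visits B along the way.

Shortest H→B: H–A–B = 11
Best B to F: B–J–I–F costing 47
Total via B: 11 + 47 = 58.

58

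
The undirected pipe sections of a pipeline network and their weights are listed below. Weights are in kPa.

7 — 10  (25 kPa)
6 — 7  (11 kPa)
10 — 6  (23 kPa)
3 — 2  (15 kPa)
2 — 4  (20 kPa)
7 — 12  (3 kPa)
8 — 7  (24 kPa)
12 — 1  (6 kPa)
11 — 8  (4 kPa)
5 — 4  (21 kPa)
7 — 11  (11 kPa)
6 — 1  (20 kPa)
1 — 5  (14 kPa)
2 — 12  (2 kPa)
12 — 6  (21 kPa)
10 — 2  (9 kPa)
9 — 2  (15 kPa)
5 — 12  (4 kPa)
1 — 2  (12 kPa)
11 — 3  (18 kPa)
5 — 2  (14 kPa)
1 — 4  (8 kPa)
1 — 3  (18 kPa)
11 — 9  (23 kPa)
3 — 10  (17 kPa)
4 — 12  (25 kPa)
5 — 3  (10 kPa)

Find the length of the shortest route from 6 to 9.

31 kPa

Enumerating some paths:
6–7–11–9: 11+11+23 = 45
6–7–12–2–9: 11+3+2+15 = 31
6–1–12–2–9: 20+6+2+15 = 43
6–12–2–9: 21+2+15 = 38
Cheapest is 6–7–12–2–9 at 31 kPa.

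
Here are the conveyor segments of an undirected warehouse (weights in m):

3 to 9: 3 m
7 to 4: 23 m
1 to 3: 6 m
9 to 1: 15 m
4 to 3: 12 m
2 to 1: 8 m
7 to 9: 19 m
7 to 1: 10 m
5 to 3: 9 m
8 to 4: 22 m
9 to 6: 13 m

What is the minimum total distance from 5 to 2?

Shortest distances from 5:
5: 0
3: 9  (via 5)
9: 12  (via 3)
1: 15  (via 3)
4: 21  (via 3)
2: 23  (via 1)
Shortest route: 5–3–1–2 = 23 m.

23 m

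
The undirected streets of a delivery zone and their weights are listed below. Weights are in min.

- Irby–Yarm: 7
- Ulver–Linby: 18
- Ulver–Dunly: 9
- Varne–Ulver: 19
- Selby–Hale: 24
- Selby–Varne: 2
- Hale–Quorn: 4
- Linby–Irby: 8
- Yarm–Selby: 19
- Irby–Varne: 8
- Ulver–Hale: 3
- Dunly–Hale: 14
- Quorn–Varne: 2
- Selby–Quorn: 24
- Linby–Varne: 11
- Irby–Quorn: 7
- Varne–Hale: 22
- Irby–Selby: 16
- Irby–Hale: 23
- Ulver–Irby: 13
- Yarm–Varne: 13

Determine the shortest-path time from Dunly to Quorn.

Shortest distances from Dunly:
Dunly: 0
Ulver: 9  (via Dunly)
Hale: 12  (via Ulver)
Quorn: 16  (via Hale)
Shortest route: Dunly–Ulver–Hale–Quorn = 16 min.

16 min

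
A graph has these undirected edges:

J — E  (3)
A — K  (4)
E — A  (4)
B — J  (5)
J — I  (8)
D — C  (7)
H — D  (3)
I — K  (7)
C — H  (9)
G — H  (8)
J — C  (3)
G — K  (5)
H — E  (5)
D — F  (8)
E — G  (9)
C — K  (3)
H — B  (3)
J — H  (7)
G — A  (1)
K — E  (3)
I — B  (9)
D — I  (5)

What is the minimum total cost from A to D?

Enumerating some paths:
A - G - H - D: 1+8+3 = 12
A - K - C - D: 4+3+7 = 14
Cheapest is A - G - H - D at 12.

12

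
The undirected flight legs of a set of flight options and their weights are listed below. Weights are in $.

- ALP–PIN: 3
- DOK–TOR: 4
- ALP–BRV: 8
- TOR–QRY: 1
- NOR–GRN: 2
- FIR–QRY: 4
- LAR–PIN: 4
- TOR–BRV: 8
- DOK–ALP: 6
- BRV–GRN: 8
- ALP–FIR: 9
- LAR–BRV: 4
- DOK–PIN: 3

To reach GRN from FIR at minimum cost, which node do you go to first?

Compare a few routes:
FIR–ALP–BRV–GRN: 9+8+8 = 25
FIR–QRY–TOR–BRV–GRN: 4+1+8+8 = 21
The minimum is $21 via FIR–QRY–TOR–BRV–GRN.
So from FIR the first move is to QRY.

QRY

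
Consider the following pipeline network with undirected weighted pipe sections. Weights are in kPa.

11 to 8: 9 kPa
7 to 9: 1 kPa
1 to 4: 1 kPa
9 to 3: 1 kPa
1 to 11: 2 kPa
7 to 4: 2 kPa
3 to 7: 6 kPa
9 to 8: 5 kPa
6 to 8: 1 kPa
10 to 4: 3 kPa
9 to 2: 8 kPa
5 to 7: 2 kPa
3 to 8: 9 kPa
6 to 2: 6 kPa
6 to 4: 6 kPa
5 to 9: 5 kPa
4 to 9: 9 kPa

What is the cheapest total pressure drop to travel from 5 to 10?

7 kPa

Shortest distances from 5:
5: 0
7: 2  (via 5)
9: 3  (via 7)
3: 4  (via 9)
4: 4  (via 7)
1: 5  (via 4)
10: 7  (via 4)
Shortest route: 5–7–4–10 = 7 kPa.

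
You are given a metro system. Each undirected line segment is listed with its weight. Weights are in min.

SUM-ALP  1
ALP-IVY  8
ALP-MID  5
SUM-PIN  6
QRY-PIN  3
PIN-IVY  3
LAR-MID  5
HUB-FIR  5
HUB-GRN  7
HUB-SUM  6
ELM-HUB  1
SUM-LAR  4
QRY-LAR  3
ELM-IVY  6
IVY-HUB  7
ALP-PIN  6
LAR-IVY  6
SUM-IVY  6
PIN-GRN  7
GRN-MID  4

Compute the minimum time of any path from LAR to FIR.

15 min

Running Dijkstra from LAR:
LAR: 0
QRY: 3  (via LAR)
SUM: 4  (via LAR)
ALP: 5  (via SUM)
MID: 5  (via LAR)
PIN: 6  (via QRY)
IVY: 6  (via LAR)
GRN: 9  (via MID)
HUB: 10  (via SUM)
ELM: 11  (via HUB)
FIR: 15  (via HUB)
Shortest route: LAR → SUM → HUB → FIR = 15 min.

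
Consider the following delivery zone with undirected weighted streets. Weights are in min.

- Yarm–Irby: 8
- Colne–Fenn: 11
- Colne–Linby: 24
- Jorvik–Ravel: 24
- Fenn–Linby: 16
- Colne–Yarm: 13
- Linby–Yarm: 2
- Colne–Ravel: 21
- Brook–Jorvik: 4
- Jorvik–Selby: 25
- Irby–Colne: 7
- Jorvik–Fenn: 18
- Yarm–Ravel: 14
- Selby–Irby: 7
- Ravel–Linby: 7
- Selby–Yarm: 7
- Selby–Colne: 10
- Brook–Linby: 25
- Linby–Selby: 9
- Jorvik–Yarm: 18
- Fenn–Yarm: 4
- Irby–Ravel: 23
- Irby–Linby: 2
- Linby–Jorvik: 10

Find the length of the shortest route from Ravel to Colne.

16 min

Running Dijkstra from Ravel:
Ravel: 0
Linby: 7  (via Ravel)
Yarm: 9  (via Linby)
Irby: 9  (via Linby)
Fenn: 13  (via Yarm)
Colne: 16  (via Irby)
Shortest route: Ravel → Linby → Irby → Colne = 16 min.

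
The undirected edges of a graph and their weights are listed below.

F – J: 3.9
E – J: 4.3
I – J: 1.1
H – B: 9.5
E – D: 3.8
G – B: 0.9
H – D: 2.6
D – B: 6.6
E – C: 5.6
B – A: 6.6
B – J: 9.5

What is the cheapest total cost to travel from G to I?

11.5

Compare a few routes:
G–B–D–E–J–I: 0.9+6.6+3.8+4.3+1.1 = 16.7
G–B–J–I: 0.9+9.5+1.1 = 11.5
Cheapest is G–B–J–I at 11.5.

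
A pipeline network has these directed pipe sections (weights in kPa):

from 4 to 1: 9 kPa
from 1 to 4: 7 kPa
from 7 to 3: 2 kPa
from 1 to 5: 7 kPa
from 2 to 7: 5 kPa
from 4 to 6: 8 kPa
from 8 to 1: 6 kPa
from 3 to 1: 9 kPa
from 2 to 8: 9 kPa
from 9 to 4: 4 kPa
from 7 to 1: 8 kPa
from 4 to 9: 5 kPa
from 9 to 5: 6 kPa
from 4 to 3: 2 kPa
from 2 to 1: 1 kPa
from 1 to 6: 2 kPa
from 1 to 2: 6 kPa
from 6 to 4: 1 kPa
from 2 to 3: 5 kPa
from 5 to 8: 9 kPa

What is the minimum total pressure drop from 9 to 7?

Candidate routes:
9 → 4 → 3 → 1 → 2 → 7: 4+2+9+6+5 = 26
9 → 4 → 1 → 2 → 7: 4+9+6+5 = 24
The minimum is 24 kPa via 9 → 4 → 1 → 2 → 7.

24 kPa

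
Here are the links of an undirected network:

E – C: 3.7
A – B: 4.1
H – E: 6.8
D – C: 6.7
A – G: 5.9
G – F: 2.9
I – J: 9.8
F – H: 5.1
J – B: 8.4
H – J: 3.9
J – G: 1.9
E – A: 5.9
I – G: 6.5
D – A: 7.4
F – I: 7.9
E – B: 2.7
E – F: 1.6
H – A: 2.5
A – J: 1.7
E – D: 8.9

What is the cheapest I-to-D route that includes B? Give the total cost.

23.7

Best I to B: I–F–E–B costing 12.2
Shortest B→D: B–A–D = 11.5
Total via B: 12.2 + 11.5 = 23.7.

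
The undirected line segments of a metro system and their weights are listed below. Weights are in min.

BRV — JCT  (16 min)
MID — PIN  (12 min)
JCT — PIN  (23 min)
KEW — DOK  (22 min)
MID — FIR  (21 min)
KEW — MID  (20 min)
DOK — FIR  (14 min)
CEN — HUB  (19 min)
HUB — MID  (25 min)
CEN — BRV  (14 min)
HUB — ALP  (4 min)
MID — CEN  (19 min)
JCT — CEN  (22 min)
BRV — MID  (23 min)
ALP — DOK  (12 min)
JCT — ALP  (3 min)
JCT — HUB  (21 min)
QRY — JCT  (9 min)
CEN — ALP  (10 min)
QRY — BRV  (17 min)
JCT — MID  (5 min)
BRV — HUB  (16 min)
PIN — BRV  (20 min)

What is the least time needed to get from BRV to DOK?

Compare a few routes:
BRV → HUB → ALP → DOK: 16+4+12 = 32
BRV → JCT → ALP → DOK: 16+3+12 = 31
The minimum is 31 min via BRV → JCT → ALP → DOK.

31 min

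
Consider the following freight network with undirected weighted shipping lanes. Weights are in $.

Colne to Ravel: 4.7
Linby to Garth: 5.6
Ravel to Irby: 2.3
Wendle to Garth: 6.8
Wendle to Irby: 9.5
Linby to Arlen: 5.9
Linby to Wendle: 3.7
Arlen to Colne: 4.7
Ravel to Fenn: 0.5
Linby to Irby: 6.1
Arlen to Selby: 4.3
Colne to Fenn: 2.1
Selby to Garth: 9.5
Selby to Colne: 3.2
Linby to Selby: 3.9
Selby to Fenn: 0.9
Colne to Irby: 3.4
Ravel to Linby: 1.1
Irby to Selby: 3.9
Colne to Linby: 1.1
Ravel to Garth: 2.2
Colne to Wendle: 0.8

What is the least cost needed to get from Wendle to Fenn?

Settle nodes by increasing distance from Wendle:
Wendle: 0
Colne: 0.8  (via Wendle)
Linby: 1.9  (via Colne)
Fenn: 2.9  (via Colne)
Shortest route: Wendle–Colne–Fenn = $2.9.

$2.9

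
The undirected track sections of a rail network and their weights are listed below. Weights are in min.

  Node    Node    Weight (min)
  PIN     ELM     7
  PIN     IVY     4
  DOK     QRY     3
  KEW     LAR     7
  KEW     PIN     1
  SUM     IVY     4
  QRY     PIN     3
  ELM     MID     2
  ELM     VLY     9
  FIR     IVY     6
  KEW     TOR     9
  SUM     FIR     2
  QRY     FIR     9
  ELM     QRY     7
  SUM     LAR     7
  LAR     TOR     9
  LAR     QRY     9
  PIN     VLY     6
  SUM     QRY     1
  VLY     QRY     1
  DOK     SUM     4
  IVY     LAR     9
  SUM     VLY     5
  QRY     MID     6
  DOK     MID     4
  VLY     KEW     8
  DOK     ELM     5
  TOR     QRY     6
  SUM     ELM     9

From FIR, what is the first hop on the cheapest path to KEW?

Enumerating some paths:
FIR - SUM - IVY - PIN - KEW: 2+4+4+1 = 11
FIR - SUM - QRY - VLY - PIN - KEW: 2+1+1+6+1 = 11
FIR - SUM - QRY - PIN - KEW: 2+1+3+1 = 7
FIR - IVY - PIN - KEW: 6+4+1 = 11
The minimum is 7 min via FIR - SUM - QRY - PIN - KEW.
So from FIR the first move is to SUM.

SUM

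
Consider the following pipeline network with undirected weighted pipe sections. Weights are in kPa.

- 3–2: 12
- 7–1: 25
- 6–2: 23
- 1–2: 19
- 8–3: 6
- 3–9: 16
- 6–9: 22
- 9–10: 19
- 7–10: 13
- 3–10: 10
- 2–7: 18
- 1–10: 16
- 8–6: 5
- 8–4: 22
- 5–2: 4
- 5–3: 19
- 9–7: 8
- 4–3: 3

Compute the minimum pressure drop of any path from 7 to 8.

Shortest distances from 7:
7: 0
9: 8  (via 7)
10: 13  (via 7)
2: 18  (via 7)
5: 22  (via 2)
3: 23  (via 10)
1: 25  (via 7)
4: 26  (via 3)
8: 29  (via 3)
Shortest route: 7–10–3–8 = 29 kPa.

29 kPa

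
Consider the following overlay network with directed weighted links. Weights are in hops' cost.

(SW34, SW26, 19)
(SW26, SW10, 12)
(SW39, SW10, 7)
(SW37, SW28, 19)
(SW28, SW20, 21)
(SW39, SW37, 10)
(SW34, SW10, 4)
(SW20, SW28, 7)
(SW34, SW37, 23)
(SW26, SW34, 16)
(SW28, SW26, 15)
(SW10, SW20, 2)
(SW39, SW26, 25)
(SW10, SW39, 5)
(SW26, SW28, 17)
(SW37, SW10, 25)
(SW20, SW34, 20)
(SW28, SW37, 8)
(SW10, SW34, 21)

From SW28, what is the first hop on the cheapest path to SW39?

Compare a few routes:
SW28 → SW26 → SW10 → SW39: 15+12+5 = 32
SW28 → SW37 → SW10 → SW39: 8+25+5 = 38
The minimum is 32 hops' cost via SW28 → SW26 → SW10 → SW39.
So from SW28 the first move is to SW26.

SW26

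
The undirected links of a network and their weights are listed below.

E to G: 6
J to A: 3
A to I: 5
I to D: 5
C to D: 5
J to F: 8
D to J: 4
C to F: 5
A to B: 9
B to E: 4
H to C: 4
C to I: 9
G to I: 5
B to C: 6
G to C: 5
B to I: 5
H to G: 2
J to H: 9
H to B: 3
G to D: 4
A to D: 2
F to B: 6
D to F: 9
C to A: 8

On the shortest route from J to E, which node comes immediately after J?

D

Compare a few routes:
J → A → D → G → E: 3+2+4+6 = 15
J → D → G → E: 4+4+6 = 14
J → H → B → E: 9+3+4 = 16
Cheapest is J → D → G → E at 14.
So from J the first move is to D.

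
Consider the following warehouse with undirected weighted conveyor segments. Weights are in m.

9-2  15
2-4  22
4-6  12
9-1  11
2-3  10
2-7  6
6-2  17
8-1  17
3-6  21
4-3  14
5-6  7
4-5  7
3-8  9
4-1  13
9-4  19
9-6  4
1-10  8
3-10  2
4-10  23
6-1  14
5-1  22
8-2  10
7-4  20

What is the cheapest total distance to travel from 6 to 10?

Compare a few routes:
6–3–10: 21+2 = 23
6–4–3–10: 12+14+2 = 28
6–9–1–10: 4+11+8 = 23
6–1–10: 14+8 = 22
The minimum is 22 m via 6–1–10.

22 m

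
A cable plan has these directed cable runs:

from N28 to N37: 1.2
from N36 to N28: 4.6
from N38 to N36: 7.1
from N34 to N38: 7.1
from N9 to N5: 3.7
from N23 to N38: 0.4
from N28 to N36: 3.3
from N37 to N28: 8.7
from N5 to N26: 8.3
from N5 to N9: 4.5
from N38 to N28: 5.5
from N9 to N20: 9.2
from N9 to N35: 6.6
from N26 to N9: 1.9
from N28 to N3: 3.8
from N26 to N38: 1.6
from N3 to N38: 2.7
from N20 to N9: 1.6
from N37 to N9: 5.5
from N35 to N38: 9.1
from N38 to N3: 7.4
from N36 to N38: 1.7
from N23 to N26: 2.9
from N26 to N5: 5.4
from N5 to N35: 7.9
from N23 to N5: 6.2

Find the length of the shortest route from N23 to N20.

Settle nodes by increasing distance from N23:
N23: 0
N38: 0.4  (via N23)
N26: 2.9  (via N23)
N9: 4.8  (via N26)
N28: 5.9  (via N38)
N5: 6.2  (via N23)
N37: 7.1  (via N28)
N36: 7.5  (via N38)
N3: 7.8  (via N38)
N35: 11.4  (via N9)
N20: 14  (via N9)
Shortest route: N23 → N26 → N9 → N20 = 14.

14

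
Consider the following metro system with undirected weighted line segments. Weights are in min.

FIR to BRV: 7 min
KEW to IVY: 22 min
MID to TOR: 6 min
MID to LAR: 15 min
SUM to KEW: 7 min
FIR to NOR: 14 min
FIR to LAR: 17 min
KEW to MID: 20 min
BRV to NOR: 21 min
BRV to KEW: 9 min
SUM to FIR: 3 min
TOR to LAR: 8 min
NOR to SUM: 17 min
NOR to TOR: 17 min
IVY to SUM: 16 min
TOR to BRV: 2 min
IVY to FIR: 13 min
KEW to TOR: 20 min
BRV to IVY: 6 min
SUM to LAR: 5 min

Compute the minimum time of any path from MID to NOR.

23 min

Running Dijkstra from MID:
MID: 0
TOR: 6  (via MID)
BRV: 8  (via TOR)
IVY: 14  (via BRV)
LAR: 14  (via TOR)
FIR: 15  (via BRV)
KEW: 17  (via BRV)
SUM: 18  (via FIR)
NOR: 23  (via TOR)
Shortest route: MID → TOR → NOR = 23 min.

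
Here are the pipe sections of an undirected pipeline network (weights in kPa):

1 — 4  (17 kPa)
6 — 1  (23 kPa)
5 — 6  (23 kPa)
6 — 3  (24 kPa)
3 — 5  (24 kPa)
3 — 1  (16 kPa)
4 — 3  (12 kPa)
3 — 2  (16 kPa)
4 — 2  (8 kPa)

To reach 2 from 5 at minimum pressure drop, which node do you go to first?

Enumerating some paths:
5–3–4–2: 24+12+8 = 44
5–3–1–4–2: 24+16+17+8 = 65
5–3–2: 24+16 = 40
5–6–3–2: 23+24+16 = 63
The minimum is 40 kPa via 5–3–2.
So from 5 the first move is to 3.

3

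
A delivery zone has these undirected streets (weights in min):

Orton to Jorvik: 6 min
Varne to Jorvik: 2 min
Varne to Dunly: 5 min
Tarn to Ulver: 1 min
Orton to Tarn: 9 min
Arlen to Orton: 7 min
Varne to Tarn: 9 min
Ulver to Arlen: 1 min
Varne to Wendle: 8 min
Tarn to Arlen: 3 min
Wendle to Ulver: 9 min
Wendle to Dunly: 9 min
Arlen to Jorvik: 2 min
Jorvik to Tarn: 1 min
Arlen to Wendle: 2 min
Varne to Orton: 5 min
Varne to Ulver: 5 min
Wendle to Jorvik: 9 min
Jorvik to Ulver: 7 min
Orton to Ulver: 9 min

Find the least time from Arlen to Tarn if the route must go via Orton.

14 min

Best Arlen to Orton: Arlen–Orton costing 7
Best Orton to Tarn: Orton–Jorvik–Tarn costing 7
Total via Orton: 7 + 7 = 14 min.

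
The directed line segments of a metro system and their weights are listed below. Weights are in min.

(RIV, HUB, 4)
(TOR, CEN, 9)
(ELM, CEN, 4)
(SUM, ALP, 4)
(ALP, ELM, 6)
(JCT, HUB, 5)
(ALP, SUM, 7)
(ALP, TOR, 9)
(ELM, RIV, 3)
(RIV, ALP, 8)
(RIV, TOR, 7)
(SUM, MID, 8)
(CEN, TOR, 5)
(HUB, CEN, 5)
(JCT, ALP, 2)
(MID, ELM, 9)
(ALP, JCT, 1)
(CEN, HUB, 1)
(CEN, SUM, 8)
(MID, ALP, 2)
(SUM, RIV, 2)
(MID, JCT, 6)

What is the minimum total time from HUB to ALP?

17 min

Compare a few routes:
HUB → CEN → SUM → RIV → ALP: 5+8+2+8 = 23
HUB → CEN → SUM → ALP: 5+8+4 = 17
HUB → CEN → SUM → MID → ALP: 5+8+8+2 = 23
HUB → CEN → SUM → MID → JCT → ALP: 5+8+8+6+2 = 29
Cheapest is HUB → CEN → SUM → ALP at 17 min.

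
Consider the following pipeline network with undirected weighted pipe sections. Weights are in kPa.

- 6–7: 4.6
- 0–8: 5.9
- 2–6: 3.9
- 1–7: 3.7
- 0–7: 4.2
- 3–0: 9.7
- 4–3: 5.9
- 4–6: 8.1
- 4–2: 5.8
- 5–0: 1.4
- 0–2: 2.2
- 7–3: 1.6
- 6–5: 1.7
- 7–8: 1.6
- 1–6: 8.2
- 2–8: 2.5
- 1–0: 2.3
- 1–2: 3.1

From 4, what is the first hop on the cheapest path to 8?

Candidate routes:
4 → 3 → 7 → 8: 5.9+1.6+1.6 = 9.1
4 → 2 → 8: 5.8+2.5 = 8.3
Cheapest is 4 → 2 → 8 at 8.3 kPa.
So from 4 the first move is to 2.

2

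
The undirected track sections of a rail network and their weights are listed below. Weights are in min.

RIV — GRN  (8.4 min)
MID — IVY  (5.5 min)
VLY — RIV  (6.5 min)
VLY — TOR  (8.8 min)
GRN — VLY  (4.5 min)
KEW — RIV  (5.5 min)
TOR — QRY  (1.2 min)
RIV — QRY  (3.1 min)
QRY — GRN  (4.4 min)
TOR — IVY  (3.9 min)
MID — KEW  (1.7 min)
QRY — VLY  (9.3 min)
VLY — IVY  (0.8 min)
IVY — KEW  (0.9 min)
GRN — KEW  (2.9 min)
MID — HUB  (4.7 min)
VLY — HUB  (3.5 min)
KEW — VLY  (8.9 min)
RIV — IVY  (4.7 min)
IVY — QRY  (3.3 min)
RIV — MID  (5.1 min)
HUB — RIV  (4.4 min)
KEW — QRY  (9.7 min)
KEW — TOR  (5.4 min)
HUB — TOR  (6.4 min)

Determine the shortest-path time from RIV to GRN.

Shortest distances from RIV:
RIV: 0
QRY: 3.1  (via RIV)
TOR: 4.3  (via QRY)
HUB: 4.4  (via RIV)
IVY: 4.7  (via RIV)
MID: 5.1  (via RIV)
KEW: 5.5  (via RIV)
VLY: 5.5  (via IVY)
GRN: 7.5  (via QRY)
Shortest route: RIV → QRY → GRN = 7.5 min.

7.5 min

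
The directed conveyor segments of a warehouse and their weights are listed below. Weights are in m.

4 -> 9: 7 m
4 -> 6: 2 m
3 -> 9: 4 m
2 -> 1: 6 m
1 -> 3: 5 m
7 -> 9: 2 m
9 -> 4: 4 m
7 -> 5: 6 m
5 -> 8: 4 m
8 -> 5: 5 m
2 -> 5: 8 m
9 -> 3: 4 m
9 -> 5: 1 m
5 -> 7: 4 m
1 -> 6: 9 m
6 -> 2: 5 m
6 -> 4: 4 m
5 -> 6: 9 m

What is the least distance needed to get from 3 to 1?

21 m

Compare a few routes:
3 → 9 → 5 → 6 → 2 → 1: 4+1+9+5+6 = 25
3 → 9 → 4 → 6 → 2 → 1: 4+4+2+5+6 = 21
The minimum is 21 m via 3 → 9 → 4 → 6 → 2 → 1.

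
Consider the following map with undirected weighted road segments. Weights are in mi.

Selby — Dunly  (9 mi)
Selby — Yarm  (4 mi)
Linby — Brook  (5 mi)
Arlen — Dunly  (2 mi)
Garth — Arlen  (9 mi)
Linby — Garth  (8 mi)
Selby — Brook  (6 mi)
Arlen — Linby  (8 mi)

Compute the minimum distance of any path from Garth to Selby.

Settle nodes by increasing distance from Garth:
Garth: 0
Linby: 8  (via Garth)
Arlen: 9  (via Garth)
Dunly: 11  (via Arlen)
Brook: 13  (via Linby)
Selby: 19  (via Brook)
Shortest route: Garth–Linby–Brook–Selby = 19 mi.

19 mi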